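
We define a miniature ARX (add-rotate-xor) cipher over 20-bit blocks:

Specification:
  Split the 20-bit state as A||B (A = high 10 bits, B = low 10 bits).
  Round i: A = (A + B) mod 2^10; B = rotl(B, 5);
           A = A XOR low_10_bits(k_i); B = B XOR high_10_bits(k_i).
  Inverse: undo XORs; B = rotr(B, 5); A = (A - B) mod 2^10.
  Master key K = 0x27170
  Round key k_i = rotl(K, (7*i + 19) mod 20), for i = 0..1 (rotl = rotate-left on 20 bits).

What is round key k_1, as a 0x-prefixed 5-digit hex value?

K = 0x27170
k_0 = rotl(K, (7*0+19) mod 20) = rotl(K, 19) = 0x138B8
k_1 = rotl(K, (7*1+19) mod 20) = rotl(K, 6) = 0xC5C09

0xC5C09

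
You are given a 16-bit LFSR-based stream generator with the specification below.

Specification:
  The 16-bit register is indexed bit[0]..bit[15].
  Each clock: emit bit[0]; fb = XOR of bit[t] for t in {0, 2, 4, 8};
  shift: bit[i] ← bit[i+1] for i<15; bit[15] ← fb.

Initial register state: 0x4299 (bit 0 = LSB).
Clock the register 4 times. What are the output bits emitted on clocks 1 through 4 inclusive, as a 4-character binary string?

1001

reg_0 = 0x4299
clock 1: out=1, reg = 0x214C
clock 2: out=0, reg = 0x10A6
clock 3: out=0, reg = 0x8853
clock 4: out=1, reg = 0x4429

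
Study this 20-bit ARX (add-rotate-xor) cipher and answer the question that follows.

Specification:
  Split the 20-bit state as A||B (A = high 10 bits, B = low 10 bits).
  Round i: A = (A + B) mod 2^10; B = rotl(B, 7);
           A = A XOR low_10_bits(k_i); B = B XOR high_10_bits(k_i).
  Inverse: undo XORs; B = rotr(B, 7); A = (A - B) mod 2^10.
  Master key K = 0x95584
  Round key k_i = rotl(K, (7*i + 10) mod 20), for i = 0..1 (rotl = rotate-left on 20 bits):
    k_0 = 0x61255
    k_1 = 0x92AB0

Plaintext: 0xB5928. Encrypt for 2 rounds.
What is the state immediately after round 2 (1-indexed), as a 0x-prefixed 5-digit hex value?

s_0 = plaintext = 0xB5928
s_1 = Round(s_0, k_0) = 0x6ADA1
s_2 = Round(s_1, k_1) = 0x7F2FE

0x7F2FE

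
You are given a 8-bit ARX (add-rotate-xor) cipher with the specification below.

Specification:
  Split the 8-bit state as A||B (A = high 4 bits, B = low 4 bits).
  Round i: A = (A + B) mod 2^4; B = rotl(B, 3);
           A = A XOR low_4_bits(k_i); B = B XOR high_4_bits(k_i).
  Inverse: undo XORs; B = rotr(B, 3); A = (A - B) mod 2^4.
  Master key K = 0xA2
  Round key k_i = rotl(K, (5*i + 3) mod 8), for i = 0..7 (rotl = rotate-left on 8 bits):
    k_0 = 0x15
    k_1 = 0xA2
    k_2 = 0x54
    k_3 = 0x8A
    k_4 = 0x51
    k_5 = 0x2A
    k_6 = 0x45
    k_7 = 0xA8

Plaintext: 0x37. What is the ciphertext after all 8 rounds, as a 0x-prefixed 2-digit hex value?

0xA7

s_0 = plaintext = 0x37
s_1 = Round(s_0, k_0) = 0xFA
s_2 = Round(s_1, k_1) = 0xBF
s_3 = Round(s_2, k_2) = 0xEA
s_4 = Round(s_3, k_3) = 0x2D
s_5 = Round(s_4, k_4) = 0xEB
s_6 = Round(s_5, k_5) = 0x3F
s_7 = Round(s_6, k_6) = 0x7B
s_8 = Round(s_7, k_7) = 0xA7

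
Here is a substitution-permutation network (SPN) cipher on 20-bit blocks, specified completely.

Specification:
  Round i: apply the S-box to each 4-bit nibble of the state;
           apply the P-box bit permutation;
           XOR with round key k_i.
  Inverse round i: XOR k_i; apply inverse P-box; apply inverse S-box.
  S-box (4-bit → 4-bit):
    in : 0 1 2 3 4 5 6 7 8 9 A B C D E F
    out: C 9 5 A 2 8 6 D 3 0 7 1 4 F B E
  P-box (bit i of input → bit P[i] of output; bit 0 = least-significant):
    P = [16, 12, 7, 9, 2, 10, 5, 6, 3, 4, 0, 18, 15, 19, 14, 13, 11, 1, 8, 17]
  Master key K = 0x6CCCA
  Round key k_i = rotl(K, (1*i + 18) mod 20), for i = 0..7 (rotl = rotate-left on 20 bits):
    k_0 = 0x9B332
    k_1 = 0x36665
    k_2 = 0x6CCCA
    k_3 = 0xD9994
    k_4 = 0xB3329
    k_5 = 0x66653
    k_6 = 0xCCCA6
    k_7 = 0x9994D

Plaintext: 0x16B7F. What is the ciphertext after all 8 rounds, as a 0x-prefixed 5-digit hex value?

s_0 = plaintext = 0x16B7F
s_1 = Round(s_0, k_0) = 0x3E9DE
s_2 = Round(s_1, k_1) = 0x8D003
s_3 = Round(s_2, k_2) = 0xA36A9
s_4 = Round(s_3, k_3) = 0x5B4A3
s_5 = Round(s_4, k_4) = 0x9A51D
s_6 = Round(s_5, k_5) = 0xBB497
s_7 = Round(s_6, k_6) = 0xD4636
s_8 = Round(s_7, k_7) = 0x3849E

0x3849E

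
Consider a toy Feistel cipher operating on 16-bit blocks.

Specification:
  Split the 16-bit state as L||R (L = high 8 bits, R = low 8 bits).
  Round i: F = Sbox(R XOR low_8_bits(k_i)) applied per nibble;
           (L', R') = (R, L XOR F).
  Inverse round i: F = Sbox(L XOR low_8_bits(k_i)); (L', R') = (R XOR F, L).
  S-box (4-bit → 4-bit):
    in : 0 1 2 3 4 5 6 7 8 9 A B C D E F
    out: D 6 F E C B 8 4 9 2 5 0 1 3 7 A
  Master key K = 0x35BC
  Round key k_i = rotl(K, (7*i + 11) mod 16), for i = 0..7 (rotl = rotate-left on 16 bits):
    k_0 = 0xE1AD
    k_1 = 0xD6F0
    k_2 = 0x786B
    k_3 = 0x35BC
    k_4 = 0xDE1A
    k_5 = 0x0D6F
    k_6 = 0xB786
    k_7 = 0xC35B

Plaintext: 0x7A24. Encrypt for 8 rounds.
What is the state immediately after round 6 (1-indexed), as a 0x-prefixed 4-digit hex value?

0xC848

s_0 = plaintext = 0x7A24
s_1 = Round(s_0, k_0) = 0x24E8
s_2 = Round(s_1, k_1) = 0xE84D
s_3 = Round(s_2, k_2) = 0x4D10
s_4 = Round(s_3, k_3) = 0x101C
s_5 = Round(s_4, k_4) = 0x1CC8
s_6 = Round(s_5, k_5) = 0xC848
s_7 = Round(s_6, k_6) = 0x48DF
s_8 = Round(s_7, k_7) = 0xDFD4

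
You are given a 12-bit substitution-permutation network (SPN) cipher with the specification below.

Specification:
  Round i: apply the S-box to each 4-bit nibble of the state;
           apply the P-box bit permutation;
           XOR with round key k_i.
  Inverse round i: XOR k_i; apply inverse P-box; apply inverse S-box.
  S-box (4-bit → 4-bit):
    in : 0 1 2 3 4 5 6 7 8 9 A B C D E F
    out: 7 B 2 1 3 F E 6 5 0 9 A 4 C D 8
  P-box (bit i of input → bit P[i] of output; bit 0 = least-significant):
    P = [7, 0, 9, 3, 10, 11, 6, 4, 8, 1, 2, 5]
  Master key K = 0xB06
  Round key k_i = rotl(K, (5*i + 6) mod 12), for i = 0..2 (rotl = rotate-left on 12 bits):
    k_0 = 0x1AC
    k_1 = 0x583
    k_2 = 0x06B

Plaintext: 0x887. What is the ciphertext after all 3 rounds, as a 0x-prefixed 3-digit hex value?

s_0 = plaintext = 0x887
s_1 = Round(s_0, k_0) = 0x6E9
s_2 = Round(s_1, k_1) = 0x1F5
s_3 = Round(s_2, k_2) = 0x3D0

0x3D0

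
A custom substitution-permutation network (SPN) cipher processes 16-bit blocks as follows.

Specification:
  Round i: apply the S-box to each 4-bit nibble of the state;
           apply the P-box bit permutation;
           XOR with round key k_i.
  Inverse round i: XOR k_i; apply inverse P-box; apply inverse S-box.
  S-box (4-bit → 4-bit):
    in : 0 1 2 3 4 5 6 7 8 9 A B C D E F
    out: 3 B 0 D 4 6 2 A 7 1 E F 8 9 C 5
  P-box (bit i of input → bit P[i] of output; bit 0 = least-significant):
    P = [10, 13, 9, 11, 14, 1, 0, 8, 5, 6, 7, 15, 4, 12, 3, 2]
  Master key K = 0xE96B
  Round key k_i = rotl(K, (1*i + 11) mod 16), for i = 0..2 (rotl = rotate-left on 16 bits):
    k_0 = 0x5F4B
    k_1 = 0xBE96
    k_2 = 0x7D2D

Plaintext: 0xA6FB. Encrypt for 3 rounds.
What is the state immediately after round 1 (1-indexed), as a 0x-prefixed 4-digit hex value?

s_0 = plaintext = 0xA6FB
s_1 = Round(s_0, k_0) = 0x2106
s_2 = Round(s_1, k_1) = 0x5EF4
s_3 = Round(s_2, k_2) = 0xAFA4

0x2106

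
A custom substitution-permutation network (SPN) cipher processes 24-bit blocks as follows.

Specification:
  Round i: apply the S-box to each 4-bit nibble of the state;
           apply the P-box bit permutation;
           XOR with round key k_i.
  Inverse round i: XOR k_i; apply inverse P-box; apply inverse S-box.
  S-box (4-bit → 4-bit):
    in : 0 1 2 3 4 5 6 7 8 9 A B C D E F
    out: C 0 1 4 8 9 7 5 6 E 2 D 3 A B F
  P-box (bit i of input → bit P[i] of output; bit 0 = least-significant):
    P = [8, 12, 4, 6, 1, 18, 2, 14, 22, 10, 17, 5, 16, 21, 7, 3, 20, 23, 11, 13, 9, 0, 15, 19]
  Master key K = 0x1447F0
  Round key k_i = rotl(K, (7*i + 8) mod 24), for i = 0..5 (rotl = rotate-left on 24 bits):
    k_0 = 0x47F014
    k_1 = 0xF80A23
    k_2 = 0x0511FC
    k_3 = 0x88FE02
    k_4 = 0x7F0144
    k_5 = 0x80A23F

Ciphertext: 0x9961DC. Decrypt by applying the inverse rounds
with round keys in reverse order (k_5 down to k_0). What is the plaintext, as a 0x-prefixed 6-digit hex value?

s_0 = ciphertext = 0x9961DC
s_1 = InvRound(s_0, k_5) = 0xF27455
s_2 = InvRound(s_1, k_4) = 0xDD2AD6
s_3 = InvRound(s_2, k_3) = 0x327C99
s_4 = InvRound(s_3, k_2) = 0xABC995
s_5 = InvRound(s_4, k_1) = 0x727BB7
s_6 = InvRound(s_5, k_0) = 0x6764C2

0x6764C2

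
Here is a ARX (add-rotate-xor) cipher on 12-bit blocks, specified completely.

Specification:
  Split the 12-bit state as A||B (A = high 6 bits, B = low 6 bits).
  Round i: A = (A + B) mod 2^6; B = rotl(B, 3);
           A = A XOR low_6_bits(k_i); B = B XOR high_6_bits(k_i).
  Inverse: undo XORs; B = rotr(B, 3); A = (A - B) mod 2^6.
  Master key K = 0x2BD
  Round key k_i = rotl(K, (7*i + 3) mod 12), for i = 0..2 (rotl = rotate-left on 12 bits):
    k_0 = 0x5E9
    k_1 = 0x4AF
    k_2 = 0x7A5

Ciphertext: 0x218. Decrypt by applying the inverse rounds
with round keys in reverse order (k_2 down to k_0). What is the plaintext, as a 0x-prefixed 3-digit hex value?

s_0 = ciphertext = 0x218
s_1 = InvRound(s_0, k_2) = 0xF70
s_2 = InvRound(s_1, k_1) = 0xF94
s_3 = InvRound(s_2, k_0) = 0xFD8

0xFD8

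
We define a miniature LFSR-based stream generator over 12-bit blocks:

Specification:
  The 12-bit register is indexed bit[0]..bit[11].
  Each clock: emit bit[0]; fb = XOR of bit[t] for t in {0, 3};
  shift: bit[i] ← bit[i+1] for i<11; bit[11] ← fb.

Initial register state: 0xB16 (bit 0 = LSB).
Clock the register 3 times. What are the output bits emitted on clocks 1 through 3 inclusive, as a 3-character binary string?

reg_0 = 0xB16
clock 1: out=0, reg = 0x58B
clock 2: out=1, reg = 0x2C5
clock 3: out=1, reg = 0x962

011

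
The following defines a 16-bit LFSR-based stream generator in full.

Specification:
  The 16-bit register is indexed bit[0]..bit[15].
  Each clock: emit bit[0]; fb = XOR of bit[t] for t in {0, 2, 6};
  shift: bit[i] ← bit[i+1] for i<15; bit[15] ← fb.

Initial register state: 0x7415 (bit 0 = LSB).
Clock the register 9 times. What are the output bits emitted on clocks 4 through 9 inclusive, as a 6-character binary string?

010000

reg_0 = 0x7415
clock 1: out=1, reg = 0x3A0A
clock 2: out=0, reg = 0x1D05
clock 3: out=1, reg = 0x0E82
clock 4: out=0, reg = 0x0741
clock 5: out=1, reg = 0x03A0
clock 6: out=0, reg = 0x01D0
clock 7: out=0, reg = 0x80E8
clock 8: out=0, reg = 0xC074
clock 9: out=0, reg = 0x603A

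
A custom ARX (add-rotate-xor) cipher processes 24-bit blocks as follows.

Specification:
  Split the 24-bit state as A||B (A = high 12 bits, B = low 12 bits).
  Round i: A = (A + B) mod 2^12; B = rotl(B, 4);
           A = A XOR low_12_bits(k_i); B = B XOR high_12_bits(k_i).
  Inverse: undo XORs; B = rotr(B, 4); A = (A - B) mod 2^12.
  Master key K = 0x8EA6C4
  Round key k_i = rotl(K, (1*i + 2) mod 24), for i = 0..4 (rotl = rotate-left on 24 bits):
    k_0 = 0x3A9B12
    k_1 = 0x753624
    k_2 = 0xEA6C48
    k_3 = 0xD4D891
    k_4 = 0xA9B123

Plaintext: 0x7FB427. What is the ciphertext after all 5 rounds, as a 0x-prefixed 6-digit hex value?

s_0 = plaintext = 0x7FB427
s_1 = Round(s_0, k_0) = 0x7301DD
s_2 = Round(s_1, k_1) = 0xF29A82
s_3 = Round(s_2, k_2) = 0x5E368C
s_4 = Round(s_3, k_3) = 0x4FE58B
s_5 = Round(s_4, k_4) = 0xBAA22E

0xBAA22E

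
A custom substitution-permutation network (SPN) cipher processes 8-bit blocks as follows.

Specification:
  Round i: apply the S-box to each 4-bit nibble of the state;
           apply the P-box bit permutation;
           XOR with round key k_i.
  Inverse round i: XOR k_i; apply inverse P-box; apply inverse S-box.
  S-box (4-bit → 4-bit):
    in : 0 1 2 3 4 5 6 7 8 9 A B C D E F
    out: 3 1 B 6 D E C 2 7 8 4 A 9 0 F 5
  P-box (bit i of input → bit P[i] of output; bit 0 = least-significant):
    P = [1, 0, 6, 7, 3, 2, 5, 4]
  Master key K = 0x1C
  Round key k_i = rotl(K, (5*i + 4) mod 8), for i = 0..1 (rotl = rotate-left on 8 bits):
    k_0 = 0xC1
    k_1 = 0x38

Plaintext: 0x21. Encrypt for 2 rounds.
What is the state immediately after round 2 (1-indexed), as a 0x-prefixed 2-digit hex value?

s_0 = plaintext = 0x21
s_1 = Round(s_0, k_0) = 0xDF
s_2 = Round(s_1, k_1) = 0x7A

0x7A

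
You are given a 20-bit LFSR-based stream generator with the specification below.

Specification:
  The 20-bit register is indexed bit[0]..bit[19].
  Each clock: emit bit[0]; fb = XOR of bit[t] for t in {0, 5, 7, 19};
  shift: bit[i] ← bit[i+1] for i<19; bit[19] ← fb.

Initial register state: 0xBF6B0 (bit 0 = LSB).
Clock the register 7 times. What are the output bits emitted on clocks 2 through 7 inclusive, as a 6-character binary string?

reg_0 = 0xBF6B0
clock 1: out=0, reg = 0xDFB58
clock 2: out=0, reg = 0xEFDAC
clock 3: out=0, reg = 0xF7ED6
clock 4: out=0, reg = 0x7BF6B
clock 5: out=1, reg = 0x3DFB5
clock 6: out=1, reg = 0x9EFDA
clock 7: out=0, reg = 0x4F7ED

000110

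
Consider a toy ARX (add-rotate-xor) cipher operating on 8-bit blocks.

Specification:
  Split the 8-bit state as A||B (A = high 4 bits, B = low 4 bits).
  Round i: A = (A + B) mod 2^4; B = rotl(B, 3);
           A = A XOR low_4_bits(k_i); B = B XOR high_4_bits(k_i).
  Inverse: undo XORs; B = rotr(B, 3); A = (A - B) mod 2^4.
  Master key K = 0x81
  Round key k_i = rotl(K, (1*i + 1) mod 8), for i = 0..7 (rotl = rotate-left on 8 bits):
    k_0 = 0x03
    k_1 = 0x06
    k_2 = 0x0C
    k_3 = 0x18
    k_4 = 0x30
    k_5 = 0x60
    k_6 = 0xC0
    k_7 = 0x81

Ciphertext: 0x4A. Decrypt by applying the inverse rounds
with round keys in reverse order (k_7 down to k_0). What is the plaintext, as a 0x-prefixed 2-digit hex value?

s_0 = ciphertext = 0x4A
s_1 = InvRound(s_0, k_7) = 0x14
s_2 = InvRound(s_1, k_6) = 0x01
s_3 = InvRound(s_2, k_5) = 0x2E
s_4 = InvRound(s_3, k_4) = 0x7B
s_5 = InvRound(s_4, k_3) = 0xA5
s_6 = InvRound(s_5, k_2) = 0xCA
s_7 = InvRound(s_6, k_1) = 0x55
s_8 = InvRound(s_7, k_0) = 0xCA

0xCA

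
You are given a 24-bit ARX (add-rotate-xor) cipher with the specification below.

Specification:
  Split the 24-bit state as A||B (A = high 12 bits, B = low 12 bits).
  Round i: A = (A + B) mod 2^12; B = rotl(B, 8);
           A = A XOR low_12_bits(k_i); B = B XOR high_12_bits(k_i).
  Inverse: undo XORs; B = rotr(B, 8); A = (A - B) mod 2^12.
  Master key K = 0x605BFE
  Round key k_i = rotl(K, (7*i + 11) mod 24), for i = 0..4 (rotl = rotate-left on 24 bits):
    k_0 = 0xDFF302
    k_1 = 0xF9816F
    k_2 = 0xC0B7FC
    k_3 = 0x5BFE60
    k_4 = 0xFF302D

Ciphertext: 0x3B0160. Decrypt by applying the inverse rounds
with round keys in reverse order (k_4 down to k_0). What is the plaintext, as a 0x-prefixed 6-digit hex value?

s_0 = ciphertext = 0x3B0160
s_1 = InvRound(s_0, k_4) = 0xA5F93E
s_2 = InvRound(s_1, k_3) = 0xC2381C
s_3 = InvRound(s_2, k_2) = 0xA6B174
s_4 = InvRound(s_3, k_1) = 0xC36ECE
s_5 = InvRound(s_4, k_0) = 0xC21313

0xC21313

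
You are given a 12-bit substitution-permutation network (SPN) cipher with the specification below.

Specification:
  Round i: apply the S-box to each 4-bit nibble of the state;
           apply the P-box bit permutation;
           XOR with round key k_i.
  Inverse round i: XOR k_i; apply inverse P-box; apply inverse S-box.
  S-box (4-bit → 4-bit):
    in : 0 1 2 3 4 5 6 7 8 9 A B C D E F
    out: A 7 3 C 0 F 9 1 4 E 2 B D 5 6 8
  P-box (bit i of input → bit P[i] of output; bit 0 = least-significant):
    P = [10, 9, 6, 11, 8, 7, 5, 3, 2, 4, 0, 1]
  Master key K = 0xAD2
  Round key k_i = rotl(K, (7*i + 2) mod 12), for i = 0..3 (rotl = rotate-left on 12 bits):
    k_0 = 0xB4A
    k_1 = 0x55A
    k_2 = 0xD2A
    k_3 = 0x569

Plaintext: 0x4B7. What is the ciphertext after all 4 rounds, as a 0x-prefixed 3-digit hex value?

0x869

s_0 = plaintext = 0x4B7
s_1 = Round(s_0, k_0) = 0xEC2
s_2 = Round(s_1, k_1) = 0x263
s_3 = Round(s_2, k_2) = 0x476
s_4 = Round(s_3, k_3) = 0x869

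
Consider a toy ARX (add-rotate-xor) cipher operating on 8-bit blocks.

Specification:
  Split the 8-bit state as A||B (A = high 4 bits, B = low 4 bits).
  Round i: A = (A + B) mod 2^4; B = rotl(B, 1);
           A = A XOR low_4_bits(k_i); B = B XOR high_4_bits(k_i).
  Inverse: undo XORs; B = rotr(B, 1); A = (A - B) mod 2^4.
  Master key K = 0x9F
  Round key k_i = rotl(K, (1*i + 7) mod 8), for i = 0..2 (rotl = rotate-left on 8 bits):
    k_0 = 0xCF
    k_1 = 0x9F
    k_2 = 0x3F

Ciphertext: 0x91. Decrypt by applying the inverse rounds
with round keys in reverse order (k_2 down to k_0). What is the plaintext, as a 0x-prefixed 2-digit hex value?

s_0 = ciphertext = 0x91
s_1 = InvRound(s_0, k_2) = 0x51
s_2 = InvRound(s_1, k_1) = 0x64
s_3 = InvRound(s_2, k_0) = 0x54

0x54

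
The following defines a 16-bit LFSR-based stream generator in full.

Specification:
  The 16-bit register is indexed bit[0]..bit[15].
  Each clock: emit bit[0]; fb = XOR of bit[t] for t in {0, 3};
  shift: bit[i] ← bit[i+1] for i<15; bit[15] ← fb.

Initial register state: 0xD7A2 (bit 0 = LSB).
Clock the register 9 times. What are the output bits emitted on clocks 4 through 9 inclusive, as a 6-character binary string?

001011

reg_0 = 0xD7A2
clock 1: out=0, reg = 0x6BD1
clock 2: out=1, reg = 0xB5E8
clock 3: out=0, reg = 0xDAF4
clock 4: out=0, reg = 0x6D7A
clock 5: out=0, reg = 0xB6BD
clock 6: out=1, reg = 0x5B5E
clock 7: out=0, reg = 0xADAF
clock 8: out=1, reg = 0x56D7
clock 9: out=1, reg = 0xAB6B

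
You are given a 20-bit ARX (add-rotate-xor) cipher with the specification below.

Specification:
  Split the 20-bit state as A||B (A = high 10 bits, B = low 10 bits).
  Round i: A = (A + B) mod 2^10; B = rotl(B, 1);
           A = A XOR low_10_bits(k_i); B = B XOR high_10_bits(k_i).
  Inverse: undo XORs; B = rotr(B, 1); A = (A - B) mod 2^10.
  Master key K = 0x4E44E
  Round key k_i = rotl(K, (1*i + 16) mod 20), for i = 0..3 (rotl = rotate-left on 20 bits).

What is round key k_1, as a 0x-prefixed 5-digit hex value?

K = 0x4E44E
k_0 = rotl(K, (1*0+16) mod 20) = rotl(K, 16) = 0xE4E44
k_1 = rotl(K, (1*1+16) mod 20) = rotl(K, 17) = 0xC9C89

0xC9C89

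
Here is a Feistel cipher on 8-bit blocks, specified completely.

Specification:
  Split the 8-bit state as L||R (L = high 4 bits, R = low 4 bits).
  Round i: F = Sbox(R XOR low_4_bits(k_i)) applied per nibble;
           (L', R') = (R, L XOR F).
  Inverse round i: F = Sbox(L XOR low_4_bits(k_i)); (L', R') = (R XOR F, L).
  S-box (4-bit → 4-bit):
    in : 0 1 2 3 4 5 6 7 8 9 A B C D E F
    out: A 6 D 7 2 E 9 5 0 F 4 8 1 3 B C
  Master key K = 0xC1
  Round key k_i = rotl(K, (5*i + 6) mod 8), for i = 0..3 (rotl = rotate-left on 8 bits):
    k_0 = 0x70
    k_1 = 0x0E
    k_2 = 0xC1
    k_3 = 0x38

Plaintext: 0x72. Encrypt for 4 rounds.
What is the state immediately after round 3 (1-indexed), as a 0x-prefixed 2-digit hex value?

s_0 = plaintext = 0x72
s_1 = Round(s_0, k_0) = 0x2A
s_2 = Round(s_1, k_1) = 0xA0
s_3 = Round(s_2, k_2) = 0x0C
s_4 = Round(s_3, k_3) = 0xC2

0x0C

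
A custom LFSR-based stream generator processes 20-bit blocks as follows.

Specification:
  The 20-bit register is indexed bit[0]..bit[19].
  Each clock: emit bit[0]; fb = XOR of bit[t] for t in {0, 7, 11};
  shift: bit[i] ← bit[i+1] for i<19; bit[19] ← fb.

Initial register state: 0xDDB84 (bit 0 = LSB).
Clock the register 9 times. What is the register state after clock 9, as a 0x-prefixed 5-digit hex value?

reg_0 = 0xDDB84
clock 1: out=0, reg = 0x6EDC2
clock 2: out=0, reg = 0x376E1
clock 3: out=1, reg = 0x1BB70
clock 4: out=0, reg = 0x8DDB8
clock 5: out=0, reg = 0x46EDC
clock 6: out=0, reg = 0x2376E
clock 7: out=0, reg = 0x11BB7
clock 8: out=1, reg = 0x88DDB
clock 9: out=1, reg = 0xC46ED

0xC46ED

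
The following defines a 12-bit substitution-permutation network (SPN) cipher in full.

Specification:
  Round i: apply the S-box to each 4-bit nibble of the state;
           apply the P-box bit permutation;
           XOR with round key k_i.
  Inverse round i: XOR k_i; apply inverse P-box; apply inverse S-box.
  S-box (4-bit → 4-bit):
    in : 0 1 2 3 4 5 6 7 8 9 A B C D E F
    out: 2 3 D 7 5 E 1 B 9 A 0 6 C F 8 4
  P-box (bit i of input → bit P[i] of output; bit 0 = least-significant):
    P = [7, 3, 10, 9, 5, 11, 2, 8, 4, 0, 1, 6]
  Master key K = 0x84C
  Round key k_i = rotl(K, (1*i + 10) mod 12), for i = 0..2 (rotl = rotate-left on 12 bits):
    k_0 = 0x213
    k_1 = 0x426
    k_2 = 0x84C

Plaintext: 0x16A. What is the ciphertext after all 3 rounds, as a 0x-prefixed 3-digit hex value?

0x173

s_0 = plaintext = 0x16A
s_1 = Round(s_0, k_0) = 0x222
s_2 = Round(s_1, k_1) = 0x3D0
s_3 = Round(s_2, k_2) = 0x173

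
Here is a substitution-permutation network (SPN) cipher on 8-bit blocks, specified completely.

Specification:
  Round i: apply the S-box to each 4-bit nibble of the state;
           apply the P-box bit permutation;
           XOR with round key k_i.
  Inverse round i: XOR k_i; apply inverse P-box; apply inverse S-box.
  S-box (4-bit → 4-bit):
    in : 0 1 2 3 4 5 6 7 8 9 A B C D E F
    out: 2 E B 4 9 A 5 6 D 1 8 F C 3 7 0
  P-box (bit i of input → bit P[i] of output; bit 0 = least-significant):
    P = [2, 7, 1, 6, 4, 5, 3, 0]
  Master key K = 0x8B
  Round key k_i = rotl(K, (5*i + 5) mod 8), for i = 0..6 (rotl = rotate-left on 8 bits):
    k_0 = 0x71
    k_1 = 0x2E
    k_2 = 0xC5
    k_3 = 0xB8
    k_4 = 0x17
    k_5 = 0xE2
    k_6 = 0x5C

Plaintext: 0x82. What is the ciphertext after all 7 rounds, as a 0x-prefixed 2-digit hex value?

s_0 = plaintext = 0x82
s_1 = Round(s_0, k_0) = 0xAC
s_2 = Round(s_1, k_1) = 0x6D
s_3 = Round(s_2, k_2) = 0x59
s_4 = Round(s_3, k_3) = 0x9D
s_5 = Round(s_4, k_4) = 0x83
s_6 = Round(s_5, k_5) = 0xF9
s_7 = Round(s_6, k_6) = 0x58

0x58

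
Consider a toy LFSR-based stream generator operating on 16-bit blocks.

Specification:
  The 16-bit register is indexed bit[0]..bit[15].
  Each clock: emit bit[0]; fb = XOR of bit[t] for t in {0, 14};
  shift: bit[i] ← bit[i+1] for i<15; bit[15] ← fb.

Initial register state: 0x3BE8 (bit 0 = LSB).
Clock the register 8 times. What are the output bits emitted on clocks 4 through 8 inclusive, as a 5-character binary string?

reg_0 = 0x3BE8
clock 1: out=0, reg = 0x1DF4
clock 2: out=0, reg = 0x0EFA
clock 3: out=0, reg = 0x077D
clock 4: out=1, reg = 0x83BE
clock 5: out=0, reg = 0x41DF
clock 6: out=1, reg = 0x20EF
clock 7: out=1, reg = 0x9077
clock 8: out=1, reg = 0xC83B

10111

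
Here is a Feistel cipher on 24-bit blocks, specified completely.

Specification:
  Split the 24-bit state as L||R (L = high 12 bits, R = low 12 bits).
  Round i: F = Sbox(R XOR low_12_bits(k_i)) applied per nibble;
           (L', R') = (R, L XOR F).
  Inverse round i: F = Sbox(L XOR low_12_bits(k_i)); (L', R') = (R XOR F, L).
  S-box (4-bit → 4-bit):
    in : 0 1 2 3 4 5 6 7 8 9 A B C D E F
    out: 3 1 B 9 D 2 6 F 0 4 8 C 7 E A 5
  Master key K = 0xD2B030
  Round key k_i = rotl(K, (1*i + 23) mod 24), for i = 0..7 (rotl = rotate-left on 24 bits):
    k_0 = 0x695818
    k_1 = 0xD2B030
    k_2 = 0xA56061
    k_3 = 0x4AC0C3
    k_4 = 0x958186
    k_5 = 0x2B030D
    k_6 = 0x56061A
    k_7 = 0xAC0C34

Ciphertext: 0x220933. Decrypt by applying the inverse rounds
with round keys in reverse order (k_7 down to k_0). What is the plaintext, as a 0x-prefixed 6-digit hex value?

0x8F367C

s_0 = ciphertext = 0x220933
s_1 = InvRound(s_0, k_7) = 0x32E220
s_2 = InvRound(s_1, k_6) = 0x0BD32E
s_3 = InvRound(s_2, k_5) = 0xAED0BD
s_4 = InvRound(s_3, k_4) = 0xCD1AED
s_5 = InvRound(s_4, k_3) = 0xDF6CD1
s_6 = InvRound(s_5, k_2) = 0x29EDF6
s_7 = InvRound(s_6, k_1) = 0x67C29E
s_8 = InvRound(s_7, k_0) = 0x8F367C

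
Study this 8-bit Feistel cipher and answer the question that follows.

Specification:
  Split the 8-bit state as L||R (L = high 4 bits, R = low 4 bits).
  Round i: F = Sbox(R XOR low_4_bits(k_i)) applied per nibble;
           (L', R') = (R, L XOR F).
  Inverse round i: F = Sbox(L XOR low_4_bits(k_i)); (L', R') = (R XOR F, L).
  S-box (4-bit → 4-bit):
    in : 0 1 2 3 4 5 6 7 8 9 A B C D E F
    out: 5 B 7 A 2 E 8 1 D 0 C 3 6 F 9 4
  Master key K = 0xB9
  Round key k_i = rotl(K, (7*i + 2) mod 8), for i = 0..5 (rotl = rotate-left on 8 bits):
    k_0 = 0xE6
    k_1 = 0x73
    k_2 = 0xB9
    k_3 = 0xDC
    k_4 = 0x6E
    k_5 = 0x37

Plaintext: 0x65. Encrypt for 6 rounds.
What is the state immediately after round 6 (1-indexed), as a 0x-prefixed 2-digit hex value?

0x44

s_0 = plaintext = 0x65
s_1 = Round(s_0, k_0) = 0x5C
s_2 = Round(s_1, k_1) = 0xC1
s_3 = Round(s_2, k_2) = 0x11
s_4 = Round(s_3, k_3) = 0x1E
s_5 = Round(s_4, k_4) = 0xE4
s_6 = Round(s_5, k_5) = 0x44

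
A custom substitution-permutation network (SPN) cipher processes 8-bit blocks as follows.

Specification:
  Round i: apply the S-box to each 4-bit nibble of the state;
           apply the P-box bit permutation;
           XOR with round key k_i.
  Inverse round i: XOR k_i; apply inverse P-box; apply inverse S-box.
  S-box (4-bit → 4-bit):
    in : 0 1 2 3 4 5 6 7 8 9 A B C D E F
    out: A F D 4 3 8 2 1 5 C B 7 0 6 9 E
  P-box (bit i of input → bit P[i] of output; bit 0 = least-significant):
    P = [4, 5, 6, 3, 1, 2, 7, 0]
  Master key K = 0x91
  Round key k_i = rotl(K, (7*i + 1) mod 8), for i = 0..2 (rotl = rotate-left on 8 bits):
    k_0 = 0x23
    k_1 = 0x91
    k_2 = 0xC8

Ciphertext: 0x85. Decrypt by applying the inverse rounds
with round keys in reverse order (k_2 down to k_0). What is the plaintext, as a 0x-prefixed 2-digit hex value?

s_0 = ciphertext = 0x85
s_1 = InvRound(s_0, k_2) = 0x09
s_2 = InvRound(s_1, k_1) = 0x3E
s_3 = InvRound(s_2, k_0) = 0x0E

0x0E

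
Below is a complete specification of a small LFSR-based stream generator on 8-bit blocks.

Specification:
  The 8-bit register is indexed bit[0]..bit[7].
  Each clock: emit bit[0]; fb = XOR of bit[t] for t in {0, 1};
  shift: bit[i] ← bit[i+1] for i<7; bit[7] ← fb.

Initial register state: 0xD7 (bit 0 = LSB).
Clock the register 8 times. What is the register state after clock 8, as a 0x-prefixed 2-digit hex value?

0xBC

reg_0 = 0xD7
clock 1: out=1, reg = 0x6B
clock 2: out=1, reg = 0x35
clock 3: out=1, reg = 0x9A
clock 4: out=0, reg = 0xCD
clock 5: out=1, reg = 0xE6
clock 6: out=0, reg = 0xF3
clock 7: out=1, reg = 0x79
clock 8: out=1, reg = 0xBC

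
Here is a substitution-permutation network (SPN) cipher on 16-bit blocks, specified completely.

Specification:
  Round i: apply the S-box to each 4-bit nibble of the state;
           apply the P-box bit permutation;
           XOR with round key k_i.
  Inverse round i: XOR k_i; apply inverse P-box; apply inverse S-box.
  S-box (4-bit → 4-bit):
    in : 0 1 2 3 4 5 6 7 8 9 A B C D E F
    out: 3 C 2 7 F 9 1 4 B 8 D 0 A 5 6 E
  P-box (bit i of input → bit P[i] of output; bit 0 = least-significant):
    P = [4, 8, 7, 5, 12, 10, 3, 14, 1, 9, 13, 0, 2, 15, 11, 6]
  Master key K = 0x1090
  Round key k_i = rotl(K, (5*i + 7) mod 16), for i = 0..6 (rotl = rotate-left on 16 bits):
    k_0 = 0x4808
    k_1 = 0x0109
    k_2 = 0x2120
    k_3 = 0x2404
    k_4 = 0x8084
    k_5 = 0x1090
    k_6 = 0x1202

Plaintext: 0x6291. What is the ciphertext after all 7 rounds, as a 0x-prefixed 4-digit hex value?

s_0 = plaintext = 0x6291
s_1 = Round(s_0, k_0) = 0x0AAC
s_2 = Round(s_1, k_1) = 0xF026
s_3 = Round(s_2, k_2) = 0xAF72
s_4 = Round(s_3, k_3) = 0x0F49
s_5 = Round(s_4, k_4) = 0x76A9
s_6 = Round(s_5, k_5) = 0x48BA
s_7 = Round(s_6, k_6) = 0x98F5

0x98F5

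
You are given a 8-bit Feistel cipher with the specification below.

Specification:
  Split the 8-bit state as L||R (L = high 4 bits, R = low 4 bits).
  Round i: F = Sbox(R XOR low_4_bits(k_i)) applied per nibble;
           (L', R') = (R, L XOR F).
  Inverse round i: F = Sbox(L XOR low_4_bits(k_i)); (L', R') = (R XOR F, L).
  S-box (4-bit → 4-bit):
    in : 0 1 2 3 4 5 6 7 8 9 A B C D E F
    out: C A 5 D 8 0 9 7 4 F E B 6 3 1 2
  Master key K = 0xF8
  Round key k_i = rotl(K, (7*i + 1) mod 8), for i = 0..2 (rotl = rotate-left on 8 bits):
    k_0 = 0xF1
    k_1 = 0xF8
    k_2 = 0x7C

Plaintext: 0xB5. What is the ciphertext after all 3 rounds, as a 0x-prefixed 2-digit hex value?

0xE6

s_0 = plaintext = 0xB5
s_1 = Round(s_0, k_0) = 0x53
s_2 = Round(s_1, k_1) = 0x3E
s_3 = Round(s_2, k_2) = 0xE6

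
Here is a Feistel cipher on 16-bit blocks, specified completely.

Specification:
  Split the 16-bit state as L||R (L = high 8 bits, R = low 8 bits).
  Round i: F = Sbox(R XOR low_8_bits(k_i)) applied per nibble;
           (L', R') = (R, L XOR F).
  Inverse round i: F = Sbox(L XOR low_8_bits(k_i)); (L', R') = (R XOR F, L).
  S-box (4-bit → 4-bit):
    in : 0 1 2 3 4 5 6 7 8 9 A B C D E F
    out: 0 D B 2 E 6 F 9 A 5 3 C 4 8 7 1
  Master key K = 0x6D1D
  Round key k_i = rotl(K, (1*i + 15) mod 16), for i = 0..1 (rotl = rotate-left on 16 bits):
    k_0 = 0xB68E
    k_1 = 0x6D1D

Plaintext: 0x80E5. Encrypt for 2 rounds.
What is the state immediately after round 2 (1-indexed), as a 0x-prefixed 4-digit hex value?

0x7C18

s_0 = plaintext = 0x80E5
s_1 = Round(s_0, k_0) = 0xE57C
s_2 = Round(s_1, k_1) = 0x7C18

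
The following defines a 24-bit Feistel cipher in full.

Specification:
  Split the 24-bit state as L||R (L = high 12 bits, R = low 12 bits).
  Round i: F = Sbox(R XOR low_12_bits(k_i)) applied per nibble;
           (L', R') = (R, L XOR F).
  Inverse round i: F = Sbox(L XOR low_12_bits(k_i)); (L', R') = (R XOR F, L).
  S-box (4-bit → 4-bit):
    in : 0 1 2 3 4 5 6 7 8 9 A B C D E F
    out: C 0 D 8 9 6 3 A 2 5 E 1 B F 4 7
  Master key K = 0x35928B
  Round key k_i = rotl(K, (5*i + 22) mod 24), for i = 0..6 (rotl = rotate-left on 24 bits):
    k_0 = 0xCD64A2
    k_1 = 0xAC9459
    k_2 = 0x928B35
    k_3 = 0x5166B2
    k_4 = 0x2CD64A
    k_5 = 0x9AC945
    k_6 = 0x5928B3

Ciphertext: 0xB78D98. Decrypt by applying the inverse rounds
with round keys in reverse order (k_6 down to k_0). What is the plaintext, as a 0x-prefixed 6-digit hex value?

0x2BBE35

s_0 = ciphertext = 0xB78D98
s_1 = InvRound(s_0, k_6) = 0x529B78
s_2 = InvRound(s_1, k_5) = 0x043529
s_3 = InvRound(s_2, k_4) = 0x6EC043
s_4 = InvRound(s_3, k_3) = 0xC276EC
s_5 = InvRound(s_4, k_2) = 0xCE1C27
s_6 = InvRound(s_5, k_1) = 0xE35CE1
s_7 = InvRound(s_6, k_0) = 0x2BBE35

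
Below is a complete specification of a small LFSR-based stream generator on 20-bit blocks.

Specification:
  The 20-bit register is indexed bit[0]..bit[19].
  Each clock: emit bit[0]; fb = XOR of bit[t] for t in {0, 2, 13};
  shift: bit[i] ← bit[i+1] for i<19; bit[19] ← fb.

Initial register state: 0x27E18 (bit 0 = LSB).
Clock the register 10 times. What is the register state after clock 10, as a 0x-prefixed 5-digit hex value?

reg_0 = 0x27E18
clock 1: out=0, reg = 0x93F0C
clock 2: out=0, reg = 0x49F86
clock 3: out=0, reg = 0xA4FC3
clock 4: out=1, reg = 0xD27E1
clock 5: out=1, reg = 0x693F0
clock 6: out=0, reg = 0x349F8
clock 7: out=0, reg = 0x1A4FC
clock 8: out=0, reg = 0x0D27E
clock 9: out=0, reg = 0x8693F
clock 10: out=1, reg = 0xC349F

0xC349F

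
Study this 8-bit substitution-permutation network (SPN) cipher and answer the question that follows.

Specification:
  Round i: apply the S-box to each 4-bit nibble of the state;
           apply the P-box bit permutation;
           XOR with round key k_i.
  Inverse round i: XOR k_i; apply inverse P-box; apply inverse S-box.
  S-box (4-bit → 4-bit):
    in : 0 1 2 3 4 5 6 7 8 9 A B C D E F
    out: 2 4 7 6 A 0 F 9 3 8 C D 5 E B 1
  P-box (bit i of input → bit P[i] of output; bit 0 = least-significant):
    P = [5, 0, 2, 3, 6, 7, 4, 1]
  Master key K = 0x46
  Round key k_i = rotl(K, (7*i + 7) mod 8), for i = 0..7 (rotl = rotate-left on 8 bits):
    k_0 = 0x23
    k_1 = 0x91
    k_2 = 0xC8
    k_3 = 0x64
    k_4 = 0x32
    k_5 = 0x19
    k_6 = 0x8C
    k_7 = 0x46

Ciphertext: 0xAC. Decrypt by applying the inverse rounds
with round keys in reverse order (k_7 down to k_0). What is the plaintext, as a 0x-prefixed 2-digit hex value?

0x66

s_0 = ciphertext = 0xAC
s_1 = InvRound(s_0, k_7) = 0xE7
s_2 = InvRound(s_1, k_6) = 0x7E
s_3 = InvRound(s_2, k_5) = 0x72
s_4 = InvRound(s_3, k_4) = 0xF5
s_5 = InvRound(s_4, k_3) = 0x30
s_6 = InvRound(s_5, k_2) = 0x27
s_7 = InvRound(s_6, k_1) = 0xDC
s_8 = InvRound(s_7, k_0) = 0x66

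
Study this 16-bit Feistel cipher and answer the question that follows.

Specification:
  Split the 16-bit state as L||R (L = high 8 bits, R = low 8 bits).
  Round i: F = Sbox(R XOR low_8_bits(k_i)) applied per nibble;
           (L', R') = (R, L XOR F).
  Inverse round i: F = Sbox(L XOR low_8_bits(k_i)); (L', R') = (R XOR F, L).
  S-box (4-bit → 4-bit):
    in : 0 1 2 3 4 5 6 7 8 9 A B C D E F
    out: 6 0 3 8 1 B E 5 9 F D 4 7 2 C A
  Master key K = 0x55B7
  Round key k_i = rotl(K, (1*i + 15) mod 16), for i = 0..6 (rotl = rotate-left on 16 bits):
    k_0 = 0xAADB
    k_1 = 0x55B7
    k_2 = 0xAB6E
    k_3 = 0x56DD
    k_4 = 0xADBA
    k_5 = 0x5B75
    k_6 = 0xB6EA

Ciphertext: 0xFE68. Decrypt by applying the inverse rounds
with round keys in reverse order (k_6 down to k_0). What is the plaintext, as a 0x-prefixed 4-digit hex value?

s_0 = ciphertext = 0xFE68
s_1 = InvRound(s_0, k_6) = 0x69FE
s_2 = InvRound(s_1, k_5) = 0xF969
s_3 = InvRound(s_2, k_4) = 0x71F9
s_4 = InvRound(s_3, k_3) = 0x2E71
s_5 = InvRound(s_4, k_2) = 0x672E
s_6 = InvRound(s_5, k_1) = 0x0867
s_7 = InvRound(s_6, k_0) = 0x4F08

0x4F08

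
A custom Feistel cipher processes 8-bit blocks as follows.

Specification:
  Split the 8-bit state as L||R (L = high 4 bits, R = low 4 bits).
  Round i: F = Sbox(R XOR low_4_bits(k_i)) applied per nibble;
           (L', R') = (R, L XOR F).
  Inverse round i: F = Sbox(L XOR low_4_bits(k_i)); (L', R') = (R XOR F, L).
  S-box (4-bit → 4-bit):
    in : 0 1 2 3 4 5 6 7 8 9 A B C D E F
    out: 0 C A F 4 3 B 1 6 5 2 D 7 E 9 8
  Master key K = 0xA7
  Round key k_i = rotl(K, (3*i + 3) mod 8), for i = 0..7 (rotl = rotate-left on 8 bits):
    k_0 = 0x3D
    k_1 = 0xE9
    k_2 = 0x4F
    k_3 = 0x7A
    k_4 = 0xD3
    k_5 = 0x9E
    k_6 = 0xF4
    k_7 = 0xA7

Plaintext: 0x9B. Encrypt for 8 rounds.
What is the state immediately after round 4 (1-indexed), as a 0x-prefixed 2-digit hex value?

s_0 = plaintext = 0x9B
s_1 = Round(s_0, k_0) = 0xB2
s_2 = Round(s_1, k_1) = 0x26
s_3 = Round(s_2, k_2) = 0x67
s_4 = Round(s_3, k_3) = 0x78
s_5 = Round(s_4, k_4) = 0x8A
s_6 = Round(s_5, k_5) = 0xAC
s_7 = Round(s_6, k_6) = 0xCC
s_8 = Round(s_7, k_7) = 0xC1

0x78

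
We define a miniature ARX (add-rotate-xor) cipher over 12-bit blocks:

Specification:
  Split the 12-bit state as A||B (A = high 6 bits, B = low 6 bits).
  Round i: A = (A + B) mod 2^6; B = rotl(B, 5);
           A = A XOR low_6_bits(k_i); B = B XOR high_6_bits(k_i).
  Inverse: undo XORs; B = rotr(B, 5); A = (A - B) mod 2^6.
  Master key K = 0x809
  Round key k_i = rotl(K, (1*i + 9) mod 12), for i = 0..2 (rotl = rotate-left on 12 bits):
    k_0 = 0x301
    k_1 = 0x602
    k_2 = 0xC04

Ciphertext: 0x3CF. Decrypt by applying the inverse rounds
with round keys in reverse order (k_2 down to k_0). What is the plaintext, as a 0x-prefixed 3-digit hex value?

s_0 = ciphertext = 0x3CF
s_1 = InvRound(s_0, k_2) = 0x33F
s_2 = InvRound(s_1, k_1) = 0xFCF
s_3 = InvRound(s_2, k_0) = 0xE06

0xE06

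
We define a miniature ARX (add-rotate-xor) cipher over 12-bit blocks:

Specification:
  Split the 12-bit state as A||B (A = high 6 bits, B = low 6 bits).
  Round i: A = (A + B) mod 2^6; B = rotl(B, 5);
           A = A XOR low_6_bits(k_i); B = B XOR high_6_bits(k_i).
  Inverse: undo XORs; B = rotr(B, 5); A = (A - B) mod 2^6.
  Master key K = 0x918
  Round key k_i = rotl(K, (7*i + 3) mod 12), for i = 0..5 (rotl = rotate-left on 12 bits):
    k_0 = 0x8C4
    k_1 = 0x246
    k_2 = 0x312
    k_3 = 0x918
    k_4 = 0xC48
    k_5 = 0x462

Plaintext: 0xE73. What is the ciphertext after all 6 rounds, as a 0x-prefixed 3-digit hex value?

s_0 = plaintext = 0xE73
s_1 = Round(s_0, k_0) = 0xA1A
s_2 = Round(s_1, k_1) = 0x104
s_3 = Round(s_2, k_2) = 0x68E
s_4 = Round(s_3, k_3) = 0xC23
s_5 = Round(s_4, k_4) = 0x6C0
s_6 = Round(s_5, k_5) = 0xE51

0xE51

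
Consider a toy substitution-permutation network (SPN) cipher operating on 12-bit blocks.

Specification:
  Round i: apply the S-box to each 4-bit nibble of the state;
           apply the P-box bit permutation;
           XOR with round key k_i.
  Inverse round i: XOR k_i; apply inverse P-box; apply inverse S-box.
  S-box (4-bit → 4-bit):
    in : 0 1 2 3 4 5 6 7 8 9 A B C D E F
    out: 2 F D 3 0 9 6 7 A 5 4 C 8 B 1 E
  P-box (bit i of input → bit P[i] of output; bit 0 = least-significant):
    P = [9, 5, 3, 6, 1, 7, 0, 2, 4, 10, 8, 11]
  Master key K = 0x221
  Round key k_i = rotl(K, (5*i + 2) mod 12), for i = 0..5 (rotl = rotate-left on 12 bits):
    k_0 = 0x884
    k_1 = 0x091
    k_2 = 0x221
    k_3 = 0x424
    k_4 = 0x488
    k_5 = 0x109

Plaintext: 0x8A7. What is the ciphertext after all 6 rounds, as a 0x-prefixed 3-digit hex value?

s_0 = plaintext = 0x8A7
s_1 = Round(s_0, k_0) = 0x6AD
s_2 = Round(s_1, k_1) = 0x7F0
s_3 = Round(s_2, k_2) = 0x794
s_4 = Round(s_3, k_3) = 0x137
s_5 = Round(s_4, k_4) = 0xB32
s_6 = Round(s_5, k_5) = 0xAC3

0xAC3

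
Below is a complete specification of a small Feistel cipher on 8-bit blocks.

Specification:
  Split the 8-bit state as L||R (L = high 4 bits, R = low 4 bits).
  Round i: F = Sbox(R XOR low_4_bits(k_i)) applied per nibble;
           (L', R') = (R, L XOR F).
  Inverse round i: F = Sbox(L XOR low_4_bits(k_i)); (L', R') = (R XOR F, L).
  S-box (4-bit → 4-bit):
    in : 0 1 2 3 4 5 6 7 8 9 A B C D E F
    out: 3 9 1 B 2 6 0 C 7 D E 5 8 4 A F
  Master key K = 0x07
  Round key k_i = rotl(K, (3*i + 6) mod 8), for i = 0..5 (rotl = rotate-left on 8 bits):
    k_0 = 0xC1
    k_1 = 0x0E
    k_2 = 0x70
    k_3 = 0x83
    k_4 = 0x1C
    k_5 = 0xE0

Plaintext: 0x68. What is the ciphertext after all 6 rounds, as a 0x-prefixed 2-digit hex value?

0xA1

s_0 = plaintext = 0x68
s_1 = Round(s_0, k_0) = 0x8B
s_2 = Round(s_1, k_1) = 0xBE
s_3 = Round(s_2, k_2) = 0xE1
s_4 = Round(s_3, k_3) = 0x1F
s_5 = Round(s_4, k_4) = 0xFA
s_6 = Round(s_5, k_5) = 0xA1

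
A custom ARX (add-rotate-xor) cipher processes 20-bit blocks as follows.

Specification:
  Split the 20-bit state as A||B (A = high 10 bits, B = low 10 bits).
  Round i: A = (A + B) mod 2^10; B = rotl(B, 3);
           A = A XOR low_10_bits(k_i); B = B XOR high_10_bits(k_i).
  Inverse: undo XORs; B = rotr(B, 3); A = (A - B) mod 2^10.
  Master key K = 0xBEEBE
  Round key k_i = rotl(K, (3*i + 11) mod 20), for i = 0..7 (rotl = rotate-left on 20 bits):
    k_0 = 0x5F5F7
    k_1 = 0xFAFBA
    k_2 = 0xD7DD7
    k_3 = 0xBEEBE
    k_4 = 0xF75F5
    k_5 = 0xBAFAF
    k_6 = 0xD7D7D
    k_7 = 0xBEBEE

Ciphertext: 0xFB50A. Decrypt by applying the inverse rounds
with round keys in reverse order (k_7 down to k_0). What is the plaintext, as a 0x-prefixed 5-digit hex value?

0x7C291

s_0 = ciphertext = 0xFB50A
s_1 = InvRound(s_0, k_7) = 0xE147E
s_2 = InvRound(s_1, k_6) = 0x850E4
s_3 = InvRound(s_2, k_5) = 0x7EBC1
s_4 = InvRound(s_3, k_4) = 0x83203
s_5 = InvRound(s_4, k_3) = 0x24C1F
s_6 = InvRound(s_5, k_2) = 0x37068
s_7 = InvRound(s_6, k_1) = 0x5D9F0
s_8 = InvRound(s_7, k_0) = 0x7C291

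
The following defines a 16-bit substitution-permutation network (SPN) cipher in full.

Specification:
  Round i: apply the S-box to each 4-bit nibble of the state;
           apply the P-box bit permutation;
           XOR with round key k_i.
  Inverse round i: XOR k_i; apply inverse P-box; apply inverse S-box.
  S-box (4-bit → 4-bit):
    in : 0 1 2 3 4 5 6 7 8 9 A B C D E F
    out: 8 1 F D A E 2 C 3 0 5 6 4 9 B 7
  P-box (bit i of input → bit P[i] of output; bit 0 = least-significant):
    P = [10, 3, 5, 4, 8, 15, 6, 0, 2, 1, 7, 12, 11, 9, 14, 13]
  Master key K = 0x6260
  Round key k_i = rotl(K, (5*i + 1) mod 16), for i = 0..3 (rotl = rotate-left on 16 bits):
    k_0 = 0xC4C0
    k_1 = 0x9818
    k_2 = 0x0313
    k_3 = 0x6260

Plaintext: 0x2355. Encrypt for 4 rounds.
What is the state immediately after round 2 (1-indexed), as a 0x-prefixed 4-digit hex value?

s_0 = plaintext = 0x2355
s_1 = Round(s_0, k_0) = 0x3E3D
s_2 = Round(s_1, k_1) = 0xE54F
s_3 = Round(s_2, k_2) = 0xBDB8
s_4 = Round(s_3, k_3) = 0xB42C

0xE54F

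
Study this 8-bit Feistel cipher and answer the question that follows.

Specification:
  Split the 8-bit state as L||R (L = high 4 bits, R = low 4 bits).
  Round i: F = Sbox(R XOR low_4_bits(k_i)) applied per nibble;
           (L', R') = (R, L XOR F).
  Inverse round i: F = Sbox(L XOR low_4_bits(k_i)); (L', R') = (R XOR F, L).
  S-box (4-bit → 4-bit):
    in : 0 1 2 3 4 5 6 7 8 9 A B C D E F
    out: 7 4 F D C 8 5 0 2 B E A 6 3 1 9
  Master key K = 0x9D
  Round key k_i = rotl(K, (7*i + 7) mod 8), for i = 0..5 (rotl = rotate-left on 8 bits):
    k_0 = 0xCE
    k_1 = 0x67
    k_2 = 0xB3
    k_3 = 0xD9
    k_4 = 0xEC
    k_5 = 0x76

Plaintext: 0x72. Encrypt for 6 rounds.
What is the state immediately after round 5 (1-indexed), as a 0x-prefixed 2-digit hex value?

s_0 = plaintext = 0x72
s_1 = Round(s_0, k_0) = 0x21
s_2 = Round(s_1, k_1) = 0x17
s_3 = Round(s_2, k_2) = 0x7D
s_4 = Round(s_3, k_3) = 0xDB
s_5 = Round(s_4, k_4) = 0xBD
s_6 = Round(s_5, k_5) = 0xD1

0xBD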